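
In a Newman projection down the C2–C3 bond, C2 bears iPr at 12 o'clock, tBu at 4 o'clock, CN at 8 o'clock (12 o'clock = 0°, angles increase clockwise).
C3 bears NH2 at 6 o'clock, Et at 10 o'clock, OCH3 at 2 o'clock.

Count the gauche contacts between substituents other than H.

6

Non-H gauche pairs: iPr(0°)/Et(300°); iPr(0°)/OCH3(60°); tBu(120°)/NH2(180°); tBu(120°)/OCH3(60°); CN(240°)/NH2(180°); CN(240°)/Et(300°) — 6 interactions.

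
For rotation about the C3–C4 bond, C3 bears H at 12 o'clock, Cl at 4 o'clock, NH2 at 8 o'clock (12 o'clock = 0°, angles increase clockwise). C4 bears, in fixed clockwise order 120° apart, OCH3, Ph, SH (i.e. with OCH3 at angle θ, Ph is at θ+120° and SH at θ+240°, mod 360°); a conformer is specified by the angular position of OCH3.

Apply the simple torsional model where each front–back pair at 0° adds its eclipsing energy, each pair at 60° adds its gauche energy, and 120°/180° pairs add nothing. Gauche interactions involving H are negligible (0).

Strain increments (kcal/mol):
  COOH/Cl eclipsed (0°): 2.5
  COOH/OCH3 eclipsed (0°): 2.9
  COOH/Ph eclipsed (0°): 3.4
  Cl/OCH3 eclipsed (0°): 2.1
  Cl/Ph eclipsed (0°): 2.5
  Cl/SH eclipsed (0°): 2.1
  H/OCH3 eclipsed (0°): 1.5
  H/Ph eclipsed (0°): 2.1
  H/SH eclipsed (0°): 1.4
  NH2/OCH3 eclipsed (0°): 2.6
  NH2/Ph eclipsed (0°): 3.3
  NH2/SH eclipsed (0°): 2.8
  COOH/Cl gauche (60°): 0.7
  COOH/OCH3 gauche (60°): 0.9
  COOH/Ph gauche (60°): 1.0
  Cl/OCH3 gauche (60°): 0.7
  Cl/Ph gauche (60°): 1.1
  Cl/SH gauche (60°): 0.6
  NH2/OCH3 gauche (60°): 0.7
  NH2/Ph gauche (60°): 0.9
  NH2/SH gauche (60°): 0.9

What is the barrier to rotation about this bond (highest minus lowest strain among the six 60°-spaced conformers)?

3.9 kcal/mol

OCH3 at 0° (eclipsed): H–OCH3 eclipsed, Cl–Ph eclipsed, NH2–SH eclipsed; 1.5 + 2.5 + 2.8 = 6.8 kcal/mol.
OCH3 at 60° (staggered): Cl–OCH3 gauche, Cl–Ph gauche, NH2–Ph gauche, NH2–SH gauche; 0.7 + 1.1 + 0.9 + 0.9 = 3.6 kcal/mol.
OCH3 at 120° (eclipsed): H–SH eclipsed, Cl–OCH3 eclipsed, NH2–Ph eclipsed; 1.4 + 2.1 + 3.3 = 6.8 kcal/mol.
OCH3 at 180° (staggered): Cl–OCH3 gauche, Cl–SH gauche, NH2–OCH3 gauche, NH2–Ph gauche; 0.7 + 0.6 + 0.7 + 0.9 = 2.9 kcal/mol.
OCH3 at 240° (eclipsed): H–Ph eclipsed, Cl–SH eclipsed, NH2–OCH3 eclipsed; 2.1 + 2.1 + 2.6 = 6.8 kcal/mol.
OCH3 at 300° (staggered): Cl–Ph gauche, Cl–SH gauche, NH2–OCH3 gauche, NH2–SH gauche; 1.1 + 0.6 + 0.7 + 0.9 = 3.3 kcal/mol.
Max at 0° (6.8 kcal/mol), min at 180° (2.9 kcal/mol); barrier = 3.9 kcal/mol.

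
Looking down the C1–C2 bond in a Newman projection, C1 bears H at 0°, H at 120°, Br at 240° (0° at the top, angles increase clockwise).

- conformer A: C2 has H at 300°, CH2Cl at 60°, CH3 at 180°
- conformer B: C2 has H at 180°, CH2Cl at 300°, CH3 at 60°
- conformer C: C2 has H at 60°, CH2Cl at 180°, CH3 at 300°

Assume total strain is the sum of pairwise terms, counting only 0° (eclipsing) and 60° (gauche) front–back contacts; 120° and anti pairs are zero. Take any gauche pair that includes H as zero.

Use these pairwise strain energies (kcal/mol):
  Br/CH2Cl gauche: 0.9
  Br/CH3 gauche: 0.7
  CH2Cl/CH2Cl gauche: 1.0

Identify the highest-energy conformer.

A (staggered): Br(240°)/CH3(180°) gauche 0.7 → 0.7 kcal/mol.
B (staggered): Br(240°)/CH2Cl(300°) gauche 0.9 → 0.9 kcal/mol.
C (staggered): Br(240°)/CH2Cl(180°) gauche 0.9; Br(240°)/CH3(300°) gauche 0.7 → 1.6 kcal/mol.
C has the highest total (1.6 kcal/mol).

C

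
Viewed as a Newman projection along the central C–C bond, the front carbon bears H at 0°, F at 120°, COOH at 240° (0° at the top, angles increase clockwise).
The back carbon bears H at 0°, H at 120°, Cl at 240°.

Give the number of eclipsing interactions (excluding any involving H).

1

Non-H eclipsing pairs: COOH(240°)/Cl(240°) — 1 interaction.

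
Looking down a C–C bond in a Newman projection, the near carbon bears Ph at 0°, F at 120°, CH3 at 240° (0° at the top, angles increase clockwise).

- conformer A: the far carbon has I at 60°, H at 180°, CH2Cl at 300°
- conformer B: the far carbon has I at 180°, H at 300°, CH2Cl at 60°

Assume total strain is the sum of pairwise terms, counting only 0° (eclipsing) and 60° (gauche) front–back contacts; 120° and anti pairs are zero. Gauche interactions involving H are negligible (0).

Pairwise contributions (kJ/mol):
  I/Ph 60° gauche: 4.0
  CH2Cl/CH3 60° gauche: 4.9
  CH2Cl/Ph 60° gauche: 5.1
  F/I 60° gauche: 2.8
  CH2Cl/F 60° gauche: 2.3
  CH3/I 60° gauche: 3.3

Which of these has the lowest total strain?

B

A (staggered): Ph–I gauche, Ph–CH2Cl gauche, F–I gauche, CH3–CH2Cl gauche; 4.0 + 5.1 + 2.8 + 4.9 = 16.8 kJ/mol.
B (staggered): Ph–CH2Cl gauche, F–I gauche, F–CH2Cl gauche, CH3–I gauche; 5.1 + 2.8 + 2.3 + 3.3 = 13.5 kJ/mol.
B has the lowest total (13.5 kJ/mol).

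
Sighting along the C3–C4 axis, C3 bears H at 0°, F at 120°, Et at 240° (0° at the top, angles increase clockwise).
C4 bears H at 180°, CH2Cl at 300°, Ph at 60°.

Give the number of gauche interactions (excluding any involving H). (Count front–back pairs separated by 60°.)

Non-H gauche pairs: F(120°)/Ph(60°); Et(240°)/CH2Cl(300°) — 2 interactions.

2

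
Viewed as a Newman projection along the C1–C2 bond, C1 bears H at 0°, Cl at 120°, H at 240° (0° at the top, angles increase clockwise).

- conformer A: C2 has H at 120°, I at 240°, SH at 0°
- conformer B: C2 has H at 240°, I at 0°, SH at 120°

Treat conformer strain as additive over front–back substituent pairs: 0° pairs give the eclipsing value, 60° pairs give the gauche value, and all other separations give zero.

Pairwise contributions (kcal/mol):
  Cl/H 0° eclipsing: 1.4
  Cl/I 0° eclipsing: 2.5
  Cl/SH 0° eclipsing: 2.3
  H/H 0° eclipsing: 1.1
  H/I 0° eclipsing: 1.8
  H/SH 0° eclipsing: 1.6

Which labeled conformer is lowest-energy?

A

A (eclipsed): H–SH eclipsed, Cl–H eclipsed, H–I eclipsed; 1.6 + 1.4 + 1.8 = 4.8 kcal/mol.
B (eclipsed): H–I eclipsed, Cl–SH eclipsed, H–H eclipsed; 1.8 + 2.3 + 1.1 = 5.2 kcal/mol.
A has the lowest total (4.8 kcal/mol).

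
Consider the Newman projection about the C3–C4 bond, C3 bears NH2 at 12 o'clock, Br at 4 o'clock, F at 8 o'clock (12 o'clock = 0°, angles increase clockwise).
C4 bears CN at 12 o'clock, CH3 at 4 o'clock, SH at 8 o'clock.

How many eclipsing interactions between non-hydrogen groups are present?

Non-H eclipsing pairs: NH2(0°)/CN(0°); Br(120°)/CH3(120°); F(240°)/SH(240°) — 3 interactions.

3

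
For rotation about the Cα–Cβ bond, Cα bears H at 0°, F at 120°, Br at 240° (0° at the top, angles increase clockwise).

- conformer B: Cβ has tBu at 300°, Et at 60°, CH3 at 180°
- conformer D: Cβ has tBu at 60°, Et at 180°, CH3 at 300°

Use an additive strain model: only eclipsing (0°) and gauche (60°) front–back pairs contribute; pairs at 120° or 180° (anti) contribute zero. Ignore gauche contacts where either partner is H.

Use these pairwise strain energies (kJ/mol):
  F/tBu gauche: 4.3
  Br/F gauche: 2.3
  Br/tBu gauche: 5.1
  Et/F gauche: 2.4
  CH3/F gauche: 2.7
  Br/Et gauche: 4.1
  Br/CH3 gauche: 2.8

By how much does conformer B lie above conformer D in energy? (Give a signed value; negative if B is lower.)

-0.6 kJ/mol

B is staggered. F at 120° is gauche with Et at 60° (2.4); F at 120° is gauche with CH3 at 180° (2.7); Br at 240° is gauche with tBu at 300° (5.1); Br at 240° is gauche with CH3 at 180° (2.8). Total 13.0 kJ/mol.
D is staggered. F at 120° is gauche with tBu at 60° (4.3); F at 120° is gauche with Et at 180° (2.4); Br at 240° is gauche with Et at 180° (4.1); Br at 240° is gauche with CH3 at 300° (2.8). Total 13.6 kJ/mol.
E(B) − E(D) = 13.0 − 13.6 = -0.6 kJ/mol.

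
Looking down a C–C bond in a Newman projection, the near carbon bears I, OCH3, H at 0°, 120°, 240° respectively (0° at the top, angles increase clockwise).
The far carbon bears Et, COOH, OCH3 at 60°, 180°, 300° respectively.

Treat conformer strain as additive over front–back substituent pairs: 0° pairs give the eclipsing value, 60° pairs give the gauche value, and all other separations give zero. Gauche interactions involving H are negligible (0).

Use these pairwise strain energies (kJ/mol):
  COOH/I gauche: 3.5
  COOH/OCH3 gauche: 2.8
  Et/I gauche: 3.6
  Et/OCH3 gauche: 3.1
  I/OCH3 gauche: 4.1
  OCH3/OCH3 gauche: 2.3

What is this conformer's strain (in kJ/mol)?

This conformer is staggered. I at 0° is gauche with Et at 60° (3.6); I at 0° is gauche with OCH3 at 300° (4.1); OCH3 at 120° is gauche with Et at 60° (3.1); OCH3 at 120° is gauche with COOH at 180° (2.8). Total 13.6 kJ/mol.

13.6 kJ/mol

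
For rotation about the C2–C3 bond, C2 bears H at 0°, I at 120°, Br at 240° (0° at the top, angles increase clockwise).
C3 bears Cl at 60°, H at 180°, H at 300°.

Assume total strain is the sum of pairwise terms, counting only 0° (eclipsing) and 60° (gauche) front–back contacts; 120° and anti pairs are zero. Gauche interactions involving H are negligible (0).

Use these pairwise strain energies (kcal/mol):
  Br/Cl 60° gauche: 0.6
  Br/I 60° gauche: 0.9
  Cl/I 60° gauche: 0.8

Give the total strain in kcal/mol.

This conformer (staggered): I–Cl gauche; 0.8 = 0.8 kcal/mol.

0.8 kcal/mol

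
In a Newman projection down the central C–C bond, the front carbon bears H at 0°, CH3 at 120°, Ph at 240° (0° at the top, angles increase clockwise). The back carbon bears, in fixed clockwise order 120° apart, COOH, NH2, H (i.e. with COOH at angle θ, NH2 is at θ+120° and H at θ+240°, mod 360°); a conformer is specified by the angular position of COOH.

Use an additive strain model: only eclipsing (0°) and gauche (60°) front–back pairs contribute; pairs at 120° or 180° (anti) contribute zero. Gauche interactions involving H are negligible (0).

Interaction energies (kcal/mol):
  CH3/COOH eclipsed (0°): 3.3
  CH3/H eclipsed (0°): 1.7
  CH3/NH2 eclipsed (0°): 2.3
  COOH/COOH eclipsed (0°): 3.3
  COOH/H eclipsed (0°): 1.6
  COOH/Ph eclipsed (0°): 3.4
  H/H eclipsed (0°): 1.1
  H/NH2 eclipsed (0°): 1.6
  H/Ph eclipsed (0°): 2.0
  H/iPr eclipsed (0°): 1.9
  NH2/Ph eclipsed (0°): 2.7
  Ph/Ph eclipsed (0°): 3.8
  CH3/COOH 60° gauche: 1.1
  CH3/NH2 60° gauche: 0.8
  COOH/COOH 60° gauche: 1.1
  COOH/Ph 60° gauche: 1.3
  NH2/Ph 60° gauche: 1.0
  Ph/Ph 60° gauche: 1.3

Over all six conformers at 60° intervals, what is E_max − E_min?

COOH at 0° (eclipsed): H(0°)/COOH(0°) eclipsed 1.6; CH3(120°)/NH2(120°) eclipsed 2.3; Ph(240°)/H(240°) eclipsed 2.0 → 5.9 kcal/mol.
COOH at 60° (staggered): CH3(120°)/COOH(60°) gauche 1.1; CH3(120°)/NH2(180°) gauche 0.8; Ph(240°)/NH2(180°) gauche 1.0 → 2.9 kcal/mol.
COOH at 120° (eclipsed): H(0°)/H(0°) eclipsed 1.1; CH3(120°)/COOH(120°) eclipsed 3.3; Ph(240°)/NH2(240°) eclipsed 2.7 → 7.1 kcal/mol.
COOH at 180° (staggered): CH3(120°)/COOH(180°) gauche 1.1; Ph(240°)/COOH(180°) gauche 1.3; Ph(240°)/NH2(300°) gauche 1.0 → 3.4 kcal/mol.
COOH at 240° (eclipsed): H(0°)/NH2(0°) eclipsed 1.6; CH3(120°)/H(120°) eclipsed 1.7; Ph(240°)/COOH(240°) eclipsed 3.4 → 6.7 kcal/mol.
COOH at 300° (staggered): CH3(120°)/NH2(60°) gauche 0.8; Ph(240°)/COOH(300°) gauche 1.3 → 2.1 kcal/mol.
Max at 120° (7.1 kcal/mol), min at 300° (2.1 kcal/mol); barrier = 5.0 kcal/mol.

5.0 kcal/mol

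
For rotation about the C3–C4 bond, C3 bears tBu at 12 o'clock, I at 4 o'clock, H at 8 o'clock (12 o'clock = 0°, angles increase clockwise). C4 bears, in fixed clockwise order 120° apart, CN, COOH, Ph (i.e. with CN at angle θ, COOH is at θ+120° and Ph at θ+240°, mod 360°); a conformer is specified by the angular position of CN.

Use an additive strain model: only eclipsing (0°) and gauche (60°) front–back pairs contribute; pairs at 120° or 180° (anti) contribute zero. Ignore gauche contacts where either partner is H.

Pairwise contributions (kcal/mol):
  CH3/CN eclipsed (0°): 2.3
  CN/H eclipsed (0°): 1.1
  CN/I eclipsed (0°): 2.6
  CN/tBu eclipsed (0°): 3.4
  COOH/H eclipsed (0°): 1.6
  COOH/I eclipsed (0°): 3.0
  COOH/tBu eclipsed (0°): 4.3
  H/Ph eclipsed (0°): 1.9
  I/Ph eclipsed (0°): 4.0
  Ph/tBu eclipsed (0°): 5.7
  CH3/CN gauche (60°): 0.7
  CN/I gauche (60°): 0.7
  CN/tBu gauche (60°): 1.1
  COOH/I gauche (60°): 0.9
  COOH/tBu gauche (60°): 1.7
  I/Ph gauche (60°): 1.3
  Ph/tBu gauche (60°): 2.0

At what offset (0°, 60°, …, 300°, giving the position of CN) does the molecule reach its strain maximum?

120°

CN at 0° (eclipsed): tBu–CN eclipsed, I–COOH eclipsed, H–Ph eclipsed; 3.4 + 3.0 + 1.9 = 8.3 kcal/mol.
CN at 60° (staggered): tBu–CN gauche, tBu–Ph gauche, I–CN gauche, I–COOH gauche; 1.1 + 2.0 + 0.7 + 0.9 = 4.7 kcal/mol.
CN at 120° (eclipsed): tBu–Ph eclipsed, I–CN eclipsed, H–COOH eclipsed; 5.7 + 2.6 + 1.6 = 9.9 kcal/mol.
CN at 180° (staggered): tBu–COOH gauche, tBu–Ph gauche, I–CN gauche, I–Ph gauche; 1.7 + 2.0 + 0.7 + 1.3 = 5.7 kcal/mol.
CN at 240° (eclipsed): tBu–COOH eclipsed, I–Ph eclipsed, H–CN eclipsed; 4.3 + 4.0 + 1.1 = 9.4 kcal/mol.
CN at 300° (staggered): tBu–CN gauche, tBu–COOH gauche, I–COOH gauche, I–Ph gauche; 1.1 + 1.7 + 0.9 + 1.3 = 5.0 kcal/mol.
The maximum (9.9 kcal/mol) occurs with CN at 120°.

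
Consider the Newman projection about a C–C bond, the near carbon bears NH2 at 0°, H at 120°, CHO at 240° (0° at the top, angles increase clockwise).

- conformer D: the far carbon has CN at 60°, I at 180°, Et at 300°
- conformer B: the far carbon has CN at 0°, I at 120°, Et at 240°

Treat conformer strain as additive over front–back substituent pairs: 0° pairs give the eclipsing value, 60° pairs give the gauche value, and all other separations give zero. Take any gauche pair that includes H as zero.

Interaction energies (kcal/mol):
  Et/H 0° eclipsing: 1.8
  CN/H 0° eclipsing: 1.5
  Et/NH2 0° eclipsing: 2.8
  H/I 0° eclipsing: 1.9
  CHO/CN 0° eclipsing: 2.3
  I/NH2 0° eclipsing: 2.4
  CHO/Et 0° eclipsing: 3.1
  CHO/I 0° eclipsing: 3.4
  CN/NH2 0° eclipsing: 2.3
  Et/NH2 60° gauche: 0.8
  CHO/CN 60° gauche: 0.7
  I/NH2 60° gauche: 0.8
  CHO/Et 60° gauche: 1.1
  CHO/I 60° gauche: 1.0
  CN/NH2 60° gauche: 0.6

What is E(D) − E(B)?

D (staggered): NH2–CN gauche, NH2–Et gauche, CHO–I gauche, CHO–Et gauche; 0.6 + 0.8 + 1.0 + 1.1 = 3.5 kcal/mol.
B (eclipsed): NH2–CN eclipsed, H–I eclipsed, CHO–Et eclipsed; 2.3 + 1.9 + 3.1 = 7.3 kcal/mol.
E(D) − E(B) = 3.5 − 7.3 = -3.8 kcal/mol.

-3.8 kcal/mol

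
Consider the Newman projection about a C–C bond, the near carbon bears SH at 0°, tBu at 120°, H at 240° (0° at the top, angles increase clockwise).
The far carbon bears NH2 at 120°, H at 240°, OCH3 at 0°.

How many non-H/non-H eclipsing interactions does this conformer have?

2

Non-H eclipsing pairs: SH(0°)/OCH3(0°); tBu(120°)/NH2(120°) — 2 interactions.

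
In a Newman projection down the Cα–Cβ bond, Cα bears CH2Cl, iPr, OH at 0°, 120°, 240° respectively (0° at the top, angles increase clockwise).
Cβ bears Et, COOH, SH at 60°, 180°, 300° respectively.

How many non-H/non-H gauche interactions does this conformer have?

Non-H gauche pairs: CH2Cl(0°)/Et(60°); CH2Cl(0°)/SH(300°); iPr(120°)/Et(60°); iPr(120°)/COOH(180°); OH(240°)/COOH(180°); OH(240°)/SH(300°) — 6 interactions.

6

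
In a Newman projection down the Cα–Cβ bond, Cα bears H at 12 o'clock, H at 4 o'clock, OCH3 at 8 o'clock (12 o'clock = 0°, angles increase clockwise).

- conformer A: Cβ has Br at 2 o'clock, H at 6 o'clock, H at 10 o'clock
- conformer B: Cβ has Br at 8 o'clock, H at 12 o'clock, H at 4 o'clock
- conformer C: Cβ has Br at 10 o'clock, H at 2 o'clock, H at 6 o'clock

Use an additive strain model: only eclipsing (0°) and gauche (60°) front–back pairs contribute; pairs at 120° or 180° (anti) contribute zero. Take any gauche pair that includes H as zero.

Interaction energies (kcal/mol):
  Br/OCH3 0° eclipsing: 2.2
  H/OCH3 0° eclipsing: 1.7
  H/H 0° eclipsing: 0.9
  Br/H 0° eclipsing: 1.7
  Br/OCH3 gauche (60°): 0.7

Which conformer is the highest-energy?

A (staggered): no non-H gauche contacts → 0.0 kcal/mol.
B (eclipsed): H(0°)/H(0°) eclipsed 0.9; H(120°)/H(120°) eclipsed 0.9; OCH3(240°)/Br(240°) eclipsed 2.2 → 4.0 kcal/mol.
C (staggered): OCH3(240°)/Br(300°) gauche 0.7 → 0.7 kcal/mol.
B has the highest total (4.0 kcal/mol).

B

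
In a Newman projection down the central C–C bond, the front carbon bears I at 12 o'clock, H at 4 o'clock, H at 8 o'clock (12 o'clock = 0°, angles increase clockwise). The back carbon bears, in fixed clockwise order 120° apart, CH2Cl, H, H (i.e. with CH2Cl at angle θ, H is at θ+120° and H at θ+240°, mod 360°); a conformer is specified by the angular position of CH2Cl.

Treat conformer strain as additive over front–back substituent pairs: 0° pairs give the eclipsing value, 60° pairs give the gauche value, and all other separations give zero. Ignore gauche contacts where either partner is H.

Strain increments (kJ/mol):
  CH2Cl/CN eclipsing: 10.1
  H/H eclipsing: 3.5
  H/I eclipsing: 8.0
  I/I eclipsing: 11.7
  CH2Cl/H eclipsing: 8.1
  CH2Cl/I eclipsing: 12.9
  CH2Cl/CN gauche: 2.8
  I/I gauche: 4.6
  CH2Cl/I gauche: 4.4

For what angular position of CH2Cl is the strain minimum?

CH2Cl at 0° (eclipsed): I–CH2Cl eclipsed, H–H eclipsed, H–H eclipsed; 12.9 + 3.5 + 3.5 = 19.9 kJ/mol.
CH2Cl at 60° (staggered): I–CH2Cl gauche; 4.4 = 4.4 kJ/mol.
CH2Cl at 120° (eclipsed): I–H eclipsed, H–CH2Cl eclipsed, H–H eclipsed; 8.0 + 8.1 + 3.5 = 19.6 kJ/mol.
CH2Cl at 180° (staggered): no non-H gauche contacts → 0.0 kJ/mol.
CH2Cl at 240° (eclipsed): I–H eclipsed, H–H eclipsed, H–CH2Cl eclipsed; 8.0 + 3.5 + 8.1 = 19.6 kJ/mol.
CH2Cl at 300° (staggered): I–CH2Cl gauche; 4.4 = 4.4 kJ/mol.
The minimum (0.0 kJ/mol) occurs with CH2Cl at 180°.

180°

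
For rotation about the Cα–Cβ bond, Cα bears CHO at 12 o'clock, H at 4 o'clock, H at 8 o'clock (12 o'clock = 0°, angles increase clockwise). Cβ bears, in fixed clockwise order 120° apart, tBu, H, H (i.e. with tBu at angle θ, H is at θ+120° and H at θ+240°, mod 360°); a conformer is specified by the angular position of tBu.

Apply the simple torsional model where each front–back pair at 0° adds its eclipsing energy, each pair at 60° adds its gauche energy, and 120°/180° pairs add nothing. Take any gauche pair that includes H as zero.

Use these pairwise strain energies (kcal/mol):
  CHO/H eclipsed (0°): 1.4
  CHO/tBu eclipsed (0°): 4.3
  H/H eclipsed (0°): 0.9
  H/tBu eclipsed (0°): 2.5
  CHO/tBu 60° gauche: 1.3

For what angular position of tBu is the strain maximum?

0°

tBu at 0° is eclipsed. CHO at 0° is eclipsed with tBu at 0° (4.3); H at 120° is eclipsed with H at 120° (0.9); H at 240° is eclipsed with H at 240° (0.9). Total 6.1 kcal/mol.
tBu at 60° is staggered. CHO at 0° is gauche with tBu at 60° (1.3). Total 1.3 kcal/mol.
tBu at 120° is eclipsed. CHO at 0° is eclipsed with H at 0° (1.4); H at 120° is eclipsed with tBu at 120° (2.5); H at 240° is eclipsed with H at 240° (0.9). Total 4.8 kcal/mol.
tBu at 180° (staggered): no non-H gauche contacts → 0.0 kcal/mol.
tBu at 240° is eclipsed. CHO at 0° is eclipsed with H at 0° (1.4); H at 120° is eclipsed with H at 120° (0.9); H at 240° is eclipsed with tBu at 240° (2.5). Total 4.8 kcal/mol.
tBu at 300° is staggered. CHO at 0° is gauche with tBu at 300° (1.3). Total 1.3 kcal/mol.
The maximum (6.1 kcal/mol) occurs with tBu at 0°.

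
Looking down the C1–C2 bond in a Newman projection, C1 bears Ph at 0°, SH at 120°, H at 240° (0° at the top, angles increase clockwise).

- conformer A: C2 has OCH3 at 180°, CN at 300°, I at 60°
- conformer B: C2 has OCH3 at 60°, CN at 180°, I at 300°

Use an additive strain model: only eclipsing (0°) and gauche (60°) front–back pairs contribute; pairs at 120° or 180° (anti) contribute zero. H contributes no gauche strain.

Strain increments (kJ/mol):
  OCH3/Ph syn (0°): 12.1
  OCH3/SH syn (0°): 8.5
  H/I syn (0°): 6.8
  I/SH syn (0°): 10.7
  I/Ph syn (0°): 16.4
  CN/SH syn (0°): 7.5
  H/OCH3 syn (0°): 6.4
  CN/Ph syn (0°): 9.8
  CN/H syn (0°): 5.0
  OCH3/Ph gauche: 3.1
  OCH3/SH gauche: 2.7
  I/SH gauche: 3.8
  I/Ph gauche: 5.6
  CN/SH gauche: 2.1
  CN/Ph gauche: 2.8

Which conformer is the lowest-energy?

A (staggered): Ph(0°)/CN(300°) gauche 2.8; Ph(0°)/I(60°) gauche 5.6; SH(120°)/OCH3(180°) gauche 2.7; SH(120°)/I(60°) gauche 3.8 → 14.9 kJ/mol.
B (staggered): Ph(0°)/OCH3(60°) gauche 3.1; Ph(0°)/I(300°) gauche 5.6; SH(120°)/OCH3(60°) gauche 2.7; SH(120°)/CN(180°) gauche 2.1 → 13.5 kJ/mol.
B has the lowest total (13.5 kJ/mol).

B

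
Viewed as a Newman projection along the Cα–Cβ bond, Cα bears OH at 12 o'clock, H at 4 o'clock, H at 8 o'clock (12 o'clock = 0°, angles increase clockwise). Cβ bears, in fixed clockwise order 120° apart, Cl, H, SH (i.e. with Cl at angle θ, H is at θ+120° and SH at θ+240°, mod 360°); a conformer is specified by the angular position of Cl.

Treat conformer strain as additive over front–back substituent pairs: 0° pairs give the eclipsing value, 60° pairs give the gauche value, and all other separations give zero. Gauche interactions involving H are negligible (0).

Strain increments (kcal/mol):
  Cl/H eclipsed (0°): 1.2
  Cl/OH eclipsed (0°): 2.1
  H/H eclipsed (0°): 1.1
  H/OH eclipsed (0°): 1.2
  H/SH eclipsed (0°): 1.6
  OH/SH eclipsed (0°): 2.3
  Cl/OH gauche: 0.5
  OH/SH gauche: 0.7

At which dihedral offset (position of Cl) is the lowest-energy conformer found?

300°

Cl at 0° (eclipsed): OH(0°)/Cl(0°) eclipsed 2.1; H(120°)/H(120°) eclipsed 1.1; H(240°)/SH(240°) eclipsed 1.6 → 4.8 kcal/mol.
Cl at 60° (staggered): OH(0°)/Cl(60°) gauche 0.5; OH(0°)/SH(300°) gauche 0.7 → 1.2 kcal/mol.
Cl at 120° (eclipsed): OH(0°)/SH(0°) eclipsed 2.3; H(120°)/Cl(120°) eclipsed 1.2; H(240°)/H(240°) eclipsed 1.1 → 4.6 kcal/mol.
Cl at 180° (staggered): OH(0°)/SH(60°) gauche 0.7 → 0.7 kcal/mol.
Cl at 240° (eclipsed): OH(0°)/H(0°) eclipsed 1.2; H(120°)/SH(120°) eclipsed 1.6; H(240°)/Cl(240°) eclipsed 1.2 → 4.0 kcal/mol.
Cl at 300° (staggered): OH(0°)/Cl(300°) gauche 0.5 → 0.5 kcal/mol.
The minimum (0.5 kcal/mol) occurs with Cl at 300°.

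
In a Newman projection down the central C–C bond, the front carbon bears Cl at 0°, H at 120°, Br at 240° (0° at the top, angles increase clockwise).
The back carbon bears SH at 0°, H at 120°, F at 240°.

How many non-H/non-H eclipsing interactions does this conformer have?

Non-H eclipsing pairs: Cl(0°)/SH(0°); Br(240°)/F(240°) — 2 interactions.

2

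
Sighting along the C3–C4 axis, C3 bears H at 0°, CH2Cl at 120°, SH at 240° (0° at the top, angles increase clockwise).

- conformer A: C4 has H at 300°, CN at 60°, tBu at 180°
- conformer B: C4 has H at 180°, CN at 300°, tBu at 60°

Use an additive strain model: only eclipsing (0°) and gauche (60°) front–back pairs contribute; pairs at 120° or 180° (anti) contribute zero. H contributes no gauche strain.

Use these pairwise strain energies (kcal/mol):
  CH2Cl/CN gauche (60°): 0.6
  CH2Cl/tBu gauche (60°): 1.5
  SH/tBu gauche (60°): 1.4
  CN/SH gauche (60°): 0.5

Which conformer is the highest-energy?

A (staggered): CH2Cl(120°)/CN(60°) gauche 0.6; CH2Cl(120°)/tBu(180°) gauche 1.5; SH(240°)/tBu(180°) gauche 1.4 → 3.5 kcal/mol.
B (staggered): CH2Cl(120°)/tBu(60°) gauche 1.5; SH(240°)/CN(300°) gauche 0.5 → 2.0 kcal/mol.
A has the highest total (3.5 kcal/mol).

A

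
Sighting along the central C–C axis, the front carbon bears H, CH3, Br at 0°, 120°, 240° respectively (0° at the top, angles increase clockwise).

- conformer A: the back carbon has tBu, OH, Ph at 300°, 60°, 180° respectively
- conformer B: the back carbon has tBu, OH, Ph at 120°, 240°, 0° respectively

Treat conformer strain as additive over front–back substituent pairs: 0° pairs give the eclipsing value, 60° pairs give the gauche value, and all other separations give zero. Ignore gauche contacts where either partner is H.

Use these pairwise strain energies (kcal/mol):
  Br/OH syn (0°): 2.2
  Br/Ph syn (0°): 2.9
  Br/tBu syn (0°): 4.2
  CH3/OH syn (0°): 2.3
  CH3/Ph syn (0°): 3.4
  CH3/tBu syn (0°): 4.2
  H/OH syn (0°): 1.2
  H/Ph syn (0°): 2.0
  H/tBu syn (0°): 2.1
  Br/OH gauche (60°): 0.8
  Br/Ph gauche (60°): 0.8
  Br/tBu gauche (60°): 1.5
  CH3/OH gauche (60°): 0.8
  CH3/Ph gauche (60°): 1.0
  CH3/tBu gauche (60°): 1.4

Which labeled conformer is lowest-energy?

A (staggered): CH3–OH gauche, CH3–Ph gauche, Br–tBu gauche, Br–Ph gauche; 0.8 + 1.0 + 1.5 + 0.8 = 4.1 kcal/mol.
B (eclipsed): H–Ph eclipsed, CH3–tBu eclipsed, Br–OH eclipsed; 2.0 + 4.2 + 2.2 = 8.4 kcal/mol.
A has the lowest total (4.1 kcal/mol).

A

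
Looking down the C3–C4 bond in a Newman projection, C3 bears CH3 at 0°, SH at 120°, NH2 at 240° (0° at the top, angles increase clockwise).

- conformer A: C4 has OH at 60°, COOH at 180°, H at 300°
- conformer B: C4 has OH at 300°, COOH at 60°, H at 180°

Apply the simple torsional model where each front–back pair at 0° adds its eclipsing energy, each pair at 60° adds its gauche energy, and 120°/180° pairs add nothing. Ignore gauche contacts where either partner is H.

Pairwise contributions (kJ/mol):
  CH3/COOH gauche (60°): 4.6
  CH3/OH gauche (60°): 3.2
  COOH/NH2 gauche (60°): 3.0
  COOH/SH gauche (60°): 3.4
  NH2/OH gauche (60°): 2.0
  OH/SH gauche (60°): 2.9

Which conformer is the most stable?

A is staggered. CH3 at 0° is gauche with OH at 60° (3.2); SH at 120° is gauche with OH at 60° (2.9); SH at 120° is gauche with COOH at 180° (3.4); NH2 at 240° is gauche with COOH at 180° (3.0). Total 12.5 kJ/mol.
B is staggered. CH3 at 0° is gauche with OH at 300° (3.2); CH3 at 0° is gauche with COOH at 60° (4.6); SH at 120° is gauche with COOH at 60° (3.4); NH2 at 240° is gauche with OH at 300° (2.0). Total 13.2 kJ/mol.
A has the lowest total (12.5 kJ/mol).

A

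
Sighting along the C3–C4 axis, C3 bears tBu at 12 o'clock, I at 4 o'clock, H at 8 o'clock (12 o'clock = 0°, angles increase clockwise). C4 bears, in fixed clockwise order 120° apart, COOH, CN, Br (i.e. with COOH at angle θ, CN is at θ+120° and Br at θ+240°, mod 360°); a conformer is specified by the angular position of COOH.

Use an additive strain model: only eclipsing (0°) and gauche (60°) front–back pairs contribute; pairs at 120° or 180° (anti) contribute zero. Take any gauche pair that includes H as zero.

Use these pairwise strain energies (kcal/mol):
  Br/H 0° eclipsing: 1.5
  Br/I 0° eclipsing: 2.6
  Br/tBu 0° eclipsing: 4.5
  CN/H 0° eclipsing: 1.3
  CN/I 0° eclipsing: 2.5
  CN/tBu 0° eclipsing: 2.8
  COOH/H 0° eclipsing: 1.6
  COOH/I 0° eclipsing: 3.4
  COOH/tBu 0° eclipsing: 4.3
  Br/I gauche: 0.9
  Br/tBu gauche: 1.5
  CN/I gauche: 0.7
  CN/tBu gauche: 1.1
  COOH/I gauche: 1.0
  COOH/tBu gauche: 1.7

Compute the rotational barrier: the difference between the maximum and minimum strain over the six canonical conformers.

4.8 kcal/mol

COOH at 0° (eclipsed): tBu–COOH eclipsed, I–CN eclipsed, H–Br eclipsed; 4.3 + 2.5 + 1.5 = 8.3 kcal/mol.
COOH at 60° (staggered): tBu–COOH gauche, tBu–Br gauche, I–COOH gauche, I–CN gauche; 1.7 + 1.5 + 1.0 + 0.7 = 4.9 kcal/mol.
COOH at 120° (eclipsed): tBu–Br eclipsed, I–COOH eclipsed, H–CN eclipsed; 4.5 + 3.4 + 1.3 = 9.2 kcal/mol.
COOH at 180° (staggered): tBu–CN gauche, tBu–Br gauche, I–COOH gauche, I–Br gauche; 1.1 + 1.5 + 1.0 + 0.9 = 4.5 kcal/mol.
COOH at 240° (eclipsed): tBu–CN eclipsed, I–Br eclipsed, H–COOH eclipsed; 2.8 + 2.6 + 1.6 = 7.0 kcal/mol.
COOH at 300° (staggered): tBu–COOH gauche, tBu–CN gauche, I–CN gauche, I–Br gauche; 1.7 + 1.1 + 0.7 + 0.9 = 4.4 kcal/mol.
Max at 120° (9.2 kcal/mol), min at 300° (4.4 kcal/mol); barrier = 4.8 kcal/mol.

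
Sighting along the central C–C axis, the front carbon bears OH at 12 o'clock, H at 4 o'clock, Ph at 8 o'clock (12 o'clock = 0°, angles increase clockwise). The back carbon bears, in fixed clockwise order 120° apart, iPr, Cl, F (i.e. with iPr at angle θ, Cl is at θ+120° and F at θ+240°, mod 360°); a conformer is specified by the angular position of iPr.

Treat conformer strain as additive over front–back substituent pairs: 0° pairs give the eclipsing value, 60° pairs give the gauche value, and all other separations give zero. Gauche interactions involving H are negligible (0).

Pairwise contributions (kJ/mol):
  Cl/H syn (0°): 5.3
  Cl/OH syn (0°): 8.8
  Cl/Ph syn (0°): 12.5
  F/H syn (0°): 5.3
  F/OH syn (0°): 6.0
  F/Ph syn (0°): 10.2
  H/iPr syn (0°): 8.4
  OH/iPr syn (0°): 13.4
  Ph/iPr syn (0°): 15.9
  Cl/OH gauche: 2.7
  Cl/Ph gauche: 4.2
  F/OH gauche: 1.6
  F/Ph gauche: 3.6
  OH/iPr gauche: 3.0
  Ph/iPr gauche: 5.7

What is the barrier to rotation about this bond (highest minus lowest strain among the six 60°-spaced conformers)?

iPr at 0° (eclipsed): OH(0°)/iPr(0°) eclipsed 13.4; H(120°)/Cl(120°) eclipsed 5.3; Ph(240°)/F(240°) eclipsed 10.2 → 28.9 kJ/mol.
iPr at 60° (staggered): OH(0°)/iPr(60°) gauche 3.0; OH(0°)/F(300°) gauche 1.6; Ph(240°)/Cl(180°) gauche 4.2; Ph(240°)/F(300°) gauche 3.6 → 12.4 kJ/mol.
iPr at 120° (eclipsed): OH(0°)/F(0°) eclipsed 6.0; H(120°)/iPr(120°) eclipsed 8.4; Ph(240°)/Cl(240°) eclipsed 12.5 → 26.9 kJ/mol.
iPr at 180° (staggered): OH(0°)/Cl(300°) gauche 2.7; OH(0°)/F(60°) gauche 1.6; Ph(240°)/iPr(180°) gauche 5.7; Ph(240°)/Cl(300°) gauche 4.2 → 14.2 kJ/mol.
iPr at 240° (eclipsed): OH(0°)/Cl(0°) eclipsed 8.8; H(120°)/F(120°) eclipsed 5.3; Ph(240°)/iPr(240°) eclipsed 15.9 → 30.0 kJ/mol.
iPr at 300° (staggered): OH(0°)/iPr(300°) gauche 3.0; OH(0°)/Cl(60°) gauche 2.7; Ph(240°)/iPr(300°) gauche 5.7; Ph(240°)/F(180°) gauche 3.6 → 15.0 kJ/mol.
Max at 240° (30.0 kJ/mol), min at 60° (12.4 kJ/mol); barrier = 17.6 kJ/mol.

17.6 kJ/mol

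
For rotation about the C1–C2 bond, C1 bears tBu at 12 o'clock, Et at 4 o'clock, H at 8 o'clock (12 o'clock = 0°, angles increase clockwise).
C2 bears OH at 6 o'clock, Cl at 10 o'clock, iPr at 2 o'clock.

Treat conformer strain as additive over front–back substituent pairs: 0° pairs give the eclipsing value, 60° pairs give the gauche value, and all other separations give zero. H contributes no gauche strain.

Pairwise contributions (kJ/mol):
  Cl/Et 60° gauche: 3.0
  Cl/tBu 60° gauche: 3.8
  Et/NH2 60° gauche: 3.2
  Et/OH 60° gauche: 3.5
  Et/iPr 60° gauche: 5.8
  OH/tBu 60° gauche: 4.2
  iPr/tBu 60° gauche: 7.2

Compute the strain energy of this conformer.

This conformer (staggered): tBu–Cl gauche, tBu–iPr gauche, Et–OH gauche, Et–iPr gauche; 3.8 + 7.2 + 3.5 + 5.8 = 20.3 kJ/mol.

20.3 kJ/mol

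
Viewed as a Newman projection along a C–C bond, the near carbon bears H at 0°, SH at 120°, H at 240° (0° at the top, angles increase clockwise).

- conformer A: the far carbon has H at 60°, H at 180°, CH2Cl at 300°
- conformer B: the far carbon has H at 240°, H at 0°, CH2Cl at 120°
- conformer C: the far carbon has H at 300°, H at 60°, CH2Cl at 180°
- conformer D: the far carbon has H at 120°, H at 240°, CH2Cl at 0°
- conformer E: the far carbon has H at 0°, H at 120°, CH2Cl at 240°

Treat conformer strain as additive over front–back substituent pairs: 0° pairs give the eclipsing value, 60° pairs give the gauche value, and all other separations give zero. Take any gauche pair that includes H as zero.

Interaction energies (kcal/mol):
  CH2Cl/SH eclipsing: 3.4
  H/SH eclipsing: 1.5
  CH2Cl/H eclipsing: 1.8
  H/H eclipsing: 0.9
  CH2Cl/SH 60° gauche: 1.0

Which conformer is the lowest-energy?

A

A (staggered): no non-H gauche contacts → 0.0 kcal/mol.
B (eclipsed): H(0°)/H(0°) eclipsed 0.9; SH(120°)/CH2Cl(120°) eclipsed 3.4; H(240°)/H(240°) eclipsed 0.9 → 5.2 kcal/mol.
C (staggered): SH(120°)/CH2Cl(180°) gauche 1.0 → 1.0 kcal/mol.
D (eclipsed): H(0°)/CH2Cl(0°) eclipsed 1.8; SH(120°)/H(120°) eclipsed 1.5; H(240°)/H(240°) eclipsed 0.9 → 4.2 kcal/mol.
E (eclipsed): H(0°)/H(0°) eclipsed 0.9; SH(120°)/H(120°) eclipsed 1.5; H(240°)/CH2Cl(240°) eclipsed 1.8 → 4.2 kcal/mol.
A has the lowest total (0.0 kcal/mol).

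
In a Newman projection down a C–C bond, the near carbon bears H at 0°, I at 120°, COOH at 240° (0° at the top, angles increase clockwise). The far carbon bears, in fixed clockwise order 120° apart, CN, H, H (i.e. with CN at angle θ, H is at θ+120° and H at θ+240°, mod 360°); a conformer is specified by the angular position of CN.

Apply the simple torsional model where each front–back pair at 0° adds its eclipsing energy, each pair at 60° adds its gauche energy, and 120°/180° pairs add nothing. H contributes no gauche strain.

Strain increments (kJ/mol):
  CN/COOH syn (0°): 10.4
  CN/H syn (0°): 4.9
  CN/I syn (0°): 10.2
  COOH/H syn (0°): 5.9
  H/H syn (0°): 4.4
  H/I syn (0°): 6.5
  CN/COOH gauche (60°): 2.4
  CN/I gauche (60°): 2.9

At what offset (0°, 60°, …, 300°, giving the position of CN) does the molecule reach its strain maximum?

CN at 0° (eclipsed): H(0°)/CN(0°) eclipsed 4.9; I(120°)/H(120°) eclipsed 6.5; COOH(240°)/H(240°) eclipsed 5.9 → 17.3 kJ/mol.
CN at 60° (staggered): I(120°)/CN(60°) gauche 2.9 → 2.9 kJ/mol.
CN at 120° (eclipsed): H(0°)/H(0°) eclipsed 4.4; I(120°)/CN(120°) eclipsed 10.2; COOH(240°)/H(240°) eclipsed 5.9 → 20.5 kJ/mol.
CN at 180° (staggered): I(120°)/CN(180°) gauche 2.9; COOH(240°)/CN(180°) gauche 2.4 → 5.3 kJ/mol.
CN at 240° (eclipsed): H(0°)/H(0°) eclipsed 4.4; I(120°)/H(120°) eclipsed 6.5; COOH(240°)/CN(240°) eclipsed 10.4 → 21.3 kJ/mol.
CN at 300° (staggered): COOH(240°)/CN(300°) gauche 2.4 → 2.4 kJ/mol.
The maximum (21.3 kJ/mol) occurs with CN at 240°.

240°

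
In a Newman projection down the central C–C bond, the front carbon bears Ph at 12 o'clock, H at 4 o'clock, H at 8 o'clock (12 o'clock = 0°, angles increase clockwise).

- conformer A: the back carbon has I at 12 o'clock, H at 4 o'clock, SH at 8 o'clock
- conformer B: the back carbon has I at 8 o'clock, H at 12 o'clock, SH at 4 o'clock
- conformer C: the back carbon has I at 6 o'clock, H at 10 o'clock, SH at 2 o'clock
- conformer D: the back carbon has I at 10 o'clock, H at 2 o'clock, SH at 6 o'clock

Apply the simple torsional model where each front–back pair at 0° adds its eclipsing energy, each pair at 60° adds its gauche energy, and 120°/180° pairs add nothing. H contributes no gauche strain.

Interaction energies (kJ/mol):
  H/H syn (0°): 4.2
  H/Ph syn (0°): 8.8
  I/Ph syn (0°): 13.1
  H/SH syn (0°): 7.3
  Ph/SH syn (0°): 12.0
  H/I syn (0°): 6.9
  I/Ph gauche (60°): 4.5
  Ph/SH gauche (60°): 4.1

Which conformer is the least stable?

A is eclipsed. Ph at 0° is eclipsed with I at 0° (13.1); H at 120° is eclipsed with H at 120° (4.2); H at 240° is eclipsed with SH at 240° (7.3). Total 24.6 kJ/mol.
B is eclipsed. Ph at 0° is eclipsed with H at 0° (8.8); H at 120° is eclipsed with SH at 120° (7.3); H at 240° is eclipsed with I at 240° (6.9). Total 23.0 kJ/mol.
C is staggered. Ph at 0° is gauche with SH at 60° (4.1). Total 4.1 kJ/mol.
D is staggered. Ph at 0° is gauche with I at 300° (4.5). Total 4.5 kJ/mol.
A has the highest total (24.6 kJ/mol).

A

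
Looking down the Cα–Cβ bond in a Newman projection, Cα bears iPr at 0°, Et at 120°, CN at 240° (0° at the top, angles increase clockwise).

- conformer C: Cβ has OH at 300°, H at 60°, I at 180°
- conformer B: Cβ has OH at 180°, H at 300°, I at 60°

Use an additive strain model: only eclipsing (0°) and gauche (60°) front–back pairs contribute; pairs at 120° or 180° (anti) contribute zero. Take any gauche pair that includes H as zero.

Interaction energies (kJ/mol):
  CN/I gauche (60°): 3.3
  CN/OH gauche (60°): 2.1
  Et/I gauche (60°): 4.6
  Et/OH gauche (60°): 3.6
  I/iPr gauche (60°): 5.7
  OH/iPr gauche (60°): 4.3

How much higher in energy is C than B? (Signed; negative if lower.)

C (staggered): iPr(0°)/OH(300°) gauche 4.3; Et(120°)/I(180°) gauche 4.6; CN(240°)/OH(300°) gauche 2.1; CN(240°)/I(180°) gauche 3.3 → 14.3 kJ/mol.
B (staggered): iPr(0°)/I(60°) gauche 5.7; Et(120°)/OH(180°) gauche 3.6; Et(120°)/I(60°) gauche 4.6; CN(240°)/OH(180°) gauche 2.1 → 16.0 kJ/mol.
E(C) − E(B) = 14.3 − 16.0 = -1.7 kJ/mol.

-1.7 kJ/mol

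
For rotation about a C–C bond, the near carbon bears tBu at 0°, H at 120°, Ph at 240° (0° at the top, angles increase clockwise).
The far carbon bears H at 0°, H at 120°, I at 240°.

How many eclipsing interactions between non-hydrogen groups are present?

Non-H eclipsing pairs: Ph(240°)/I(240°) — 1 interaction.

1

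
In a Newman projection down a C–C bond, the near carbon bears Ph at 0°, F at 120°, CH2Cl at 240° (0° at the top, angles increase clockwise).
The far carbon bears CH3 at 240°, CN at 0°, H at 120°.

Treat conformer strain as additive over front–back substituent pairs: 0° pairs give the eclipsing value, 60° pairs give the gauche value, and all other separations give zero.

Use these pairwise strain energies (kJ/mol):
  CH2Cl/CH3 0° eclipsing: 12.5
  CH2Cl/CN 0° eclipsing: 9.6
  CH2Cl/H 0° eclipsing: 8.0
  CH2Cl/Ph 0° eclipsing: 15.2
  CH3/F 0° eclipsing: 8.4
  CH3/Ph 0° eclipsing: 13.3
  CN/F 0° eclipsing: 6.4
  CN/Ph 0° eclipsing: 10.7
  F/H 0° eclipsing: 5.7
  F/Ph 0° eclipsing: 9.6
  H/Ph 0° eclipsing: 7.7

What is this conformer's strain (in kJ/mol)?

This conformer is eclipsed. Ph at 0° is eclipsed with CN at 0° (10.7); F at 120° is eclipsed with H at 120° (5.7); CH2Cl at 240° is eclipsed with CH3 at 240° (12.5). Total 28.9 kJ/mol.

28.9 kJ/mol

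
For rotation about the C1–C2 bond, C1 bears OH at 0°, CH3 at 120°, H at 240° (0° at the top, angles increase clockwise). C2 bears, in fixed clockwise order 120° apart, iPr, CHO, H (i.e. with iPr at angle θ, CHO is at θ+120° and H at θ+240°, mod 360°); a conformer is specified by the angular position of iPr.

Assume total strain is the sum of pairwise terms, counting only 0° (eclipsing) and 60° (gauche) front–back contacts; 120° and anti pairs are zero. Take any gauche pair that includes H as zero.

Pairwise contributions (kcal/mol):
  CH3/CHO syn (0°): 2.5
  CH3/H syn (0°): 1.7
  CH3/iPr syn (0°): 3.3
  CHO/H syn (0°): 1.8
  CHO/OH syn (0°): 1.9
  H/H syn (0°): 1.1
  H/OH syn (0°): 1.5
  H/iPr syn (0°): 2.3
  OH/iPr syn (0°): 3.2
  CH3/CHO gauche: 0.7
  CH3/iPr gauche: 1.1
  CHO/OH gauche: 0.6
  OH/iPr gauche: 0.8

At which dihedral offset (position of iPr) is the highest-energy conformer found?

iPr at 0° (eclipsed): OH–iPr eclipsed, CH3–CHO eclipsed, H–H eclipsed; 3.2 + 2.5 + 1.1 = 6.8 kcal/mol.
iPr at 60° (staggered): OH–iPr gauche, CH3–iPr gauche, CH3–CHO gauche; 0.8 + 1.1 + 0.7 = 2.6 kcal/mol.
iPr at 120° (eclipsed): OH–H eclipsed, CH3–iPr eclipsed, H–CHO eclipsed; 1.5 + 3.3 + 1.8 = 6.6 kcal/mol.
iPr at 180° (staggered): OH–CHO gauche, CH3–iPr gauche; 0.6 + 1.1 = 1.7 kcal/mol.
iPr at 240° (eclipsed): OH–CHO eclipsed, CH3–H eclipsed, H–iPr eclipsed; 1.9 + 1.7 + 2.3 = 5.9 kcal/mol.
iPr at 300° (staggered): OH–iPr gauche, OH–CHO gauche, CH3–CHO gauche; 0.8 + 0.6 + 0.7 = 2.1 kcal/mol.
The maximum (6.8 kcal/mol) occurs with iPr at 0°.

0°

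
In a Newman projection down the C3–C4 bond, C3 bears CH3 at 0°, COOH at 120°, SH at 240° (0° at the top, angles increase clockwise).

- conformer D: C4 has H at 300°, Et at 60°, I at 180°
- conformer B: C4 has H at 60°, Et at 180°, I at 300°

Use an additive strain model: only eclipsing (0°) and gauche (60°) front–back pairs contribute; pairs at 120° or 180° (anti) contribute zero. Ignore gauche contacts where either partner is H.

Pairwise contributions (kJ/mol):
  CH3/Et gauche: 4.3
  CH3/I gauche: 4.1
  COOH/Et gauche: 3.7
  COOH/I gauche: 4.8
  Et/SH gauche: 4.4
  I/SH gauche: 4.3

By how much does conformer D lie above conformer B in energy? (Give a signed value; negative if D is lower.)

D (staggered): CH3–Et gauche, COOH–Et gauche, COOH–I gauche, SH–I gauche; 4.3 + 3.7 + 4.8 + 4.3 = 17.1 kJ/mol.
B (staggered): CH3–I gauche, COOH–Et gauche, SH–Et gauche, SH–I gauche; 4.1 + 3.7 + 4.4 + 4.3 = 16.5 kJ/mol.
E(D) − E(B) = 17.1 − 16.5 = +0.6 kJ/mol.

+0.6 kJ/mol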